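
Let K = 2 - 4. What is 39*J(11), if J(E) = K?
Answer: -78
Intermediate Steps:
K = -2
J(E) = -2
39*J(11) = 39*(-2) = -78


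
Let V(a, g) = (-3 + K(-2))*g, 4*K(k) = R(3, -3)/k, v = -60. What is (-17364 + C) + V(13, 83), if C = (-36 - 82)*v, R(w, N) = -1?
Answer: -84181/8 ≈ -10523.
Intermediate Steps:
C = 7080 (C = (-36 - 82)*(-60) = -118*(-60) = 7080)
K(k) = -1/(4*k) (K(k) = (-1/k)/4 = -1/(4*k))
V(a, g) = -23*g/8 (V(a, g) = (-3 - 1/4/(-2))*g = (-3 - 1/4*(-1/2))*g = (-3 + 1/8)*g = -23*g/8)
(-17364 + C) + V(13, 83) = (-17364 + 7080) - 23/8*83 = -10284 - 1909/8 = -84181/8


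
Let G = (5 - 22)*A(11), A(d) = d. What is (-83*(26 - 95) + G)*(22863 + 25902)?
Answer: 270158100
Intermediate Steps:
G = -187 (G = (5 - 22)*11 = -17*11 = -187)
(-83*(26 - 95) + G)*(22863 + 25902) = (-83*(26 - 95) - 187)*(22863 + 25902) = (-83*(-69) - 187)*48765 = (5727 - 187)*48765 = 5540*48765 = 270158100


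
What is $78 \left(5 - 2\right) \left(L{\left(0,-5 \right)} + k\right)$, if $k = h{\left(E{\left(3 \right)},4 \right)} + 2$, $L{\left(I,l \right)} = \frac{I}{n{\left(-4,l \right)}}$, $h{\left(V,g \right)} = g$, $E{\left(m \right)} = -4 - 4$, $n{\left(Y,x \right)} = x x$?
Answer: $1404$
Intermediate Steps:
$n{\left(Y,x \right)} = x^{2}$
$E{\left(m \right)} = -8$ ($E{\left(m \right)} = -4 - 4 = -8$)
$L{\left(I,l \right)} = \frac{I}{l^{2}}$
$k = 6$ ($k = 4 + 2 = 6$)
$78 \left(5 - 2\right) \left(L{\left(0,-5 \right)} + k\right) = 78 \left(5 - 2\right) \left(\frac{0}{25} + 6\right) = 78 \cdot 3 \left(0 \cdot \frac{1}{25} + 6\right) = 78 \cdot 3 \left(0 + 6\right) = 78 \cdot 3 \cdot 6 = 78 \cdot 18 = 1404$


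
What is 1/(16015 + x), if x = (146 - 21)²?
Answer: 1/31640 ≈ 3.1606e-5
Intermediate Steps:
x = 15625 (x = 125² = 15625)
1/(16015 + x) = 1/(16015 + 15625) = 1/31640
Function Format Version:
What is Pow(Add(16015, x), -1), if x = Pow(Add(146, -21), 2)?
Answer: Rational(1, 31640) ≈ 3.1606e-5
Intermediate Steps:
x = 15625 (x = Pow(125, 2) = 15625)
Pow(Add(16015, x), -1) = Pow(Add(16015, 15625), -1) = Pow(31640, -1) = Rational(1, 31640)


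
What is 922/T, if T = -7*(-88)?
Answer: 461/308 ≈ 1.4968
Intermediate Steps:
T = 616
922/T = 922/616 = 922*(1/616) = 461/308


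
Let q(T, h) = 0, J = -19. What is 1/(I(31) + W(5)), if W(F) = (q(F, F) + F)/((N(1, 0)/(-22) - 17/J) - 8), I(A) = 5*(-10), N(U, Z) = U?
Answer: -2989/151540 ≈ -0.019724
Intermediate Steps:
I(A) = -50
W(F) = -418*F/2989 (W(F) = (0 + F)/((1/(-22) - 17/(-19)) - 8) = F/((1*(-1/22) - 17*(-1/19)) - 8) = F/((-1/22 + 17/19) - 8) = F/(355/418 - 8) = F/(-2989/418) = F*(-418/2989) = -418*F/2989)
1/(I(31) + W(5)) = 1/(-50 - 418/2989*5) = 1/(-50 - 2090/2989) = 1/(-151540/2989) = -2989/151540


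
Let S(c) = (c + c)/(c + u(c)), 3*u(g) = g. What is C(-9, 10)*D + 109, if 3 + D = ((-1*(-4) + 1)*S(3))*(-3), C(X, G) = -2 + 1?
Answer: 269/2 ≈ 134.50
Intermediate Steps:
u(g) = g/3
C(X, G) = -1
S(c) = 3/2 (S(c) = (c + c)/(c + c/3) = (2*c)/((4*c/3)) = (2*c)*(3/(4*c)) = 3/2)
D = -51/2 (D = -3 + ((-1*(-4) + 1)*(3/2))*(-3) = -3 + ((4 + 1)*(3/2))*(-3) = -3 + (5*(3/2))*(-3) = -3 + (15/2)*(-3) = -3 - 45/2 = -51/2 ≈ -25.500)
C(-9, 10)*D + 109 = -1*(-51/2) + 109 = 51/2 + 109 = 269/2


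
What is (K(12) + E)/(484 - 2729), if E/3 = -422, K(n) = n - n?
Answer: 1266/2245 ≈ 0.56392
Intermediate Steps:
K(n) = 0
E = -1266 (E = 3*(-422) = -1266)
(K(12) + E)/(484 - 2729) = (0 - 1266)/(484 - 2729) = -1266/(-2245) = -1266*(-1/2245) = 1266/2245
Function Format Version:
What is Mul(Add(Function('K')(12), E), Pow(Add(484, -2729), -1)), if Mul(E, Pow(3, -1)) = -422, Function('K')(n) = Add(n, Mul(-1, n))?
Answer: Rational(1266, 2245) ≈ 0.56392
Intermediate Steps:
Function('K')(n) = 0
E = -1266 (E = Mul(3, -422) = -1266)
Mul(Add(Function('K')(12), E), Pow(Add(484, -2729), -1)) = Mul(Add(0, -1266), Pow(Add(484, -2729), -1)) = Mul(-1266, Pow(-2245, -1)) = Mul(-1266, Rational(-1, 2245)) = Rational(1266, 2245)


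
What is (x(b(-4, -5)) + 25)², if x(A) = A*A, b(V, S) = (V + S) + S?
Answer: 48841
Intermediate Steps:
b(V, S) = V + 2*S (b(V, S) = (S + V) + S = V + 2*S)
x(A) = A²
(x(b(-4, -5)) + 25)² = ((-4 + 2*(-5))² + 25)² = ((-4 - 10)² + 25)² = ((-14)² + 25)² = (196 + 25)² = 221² = 48841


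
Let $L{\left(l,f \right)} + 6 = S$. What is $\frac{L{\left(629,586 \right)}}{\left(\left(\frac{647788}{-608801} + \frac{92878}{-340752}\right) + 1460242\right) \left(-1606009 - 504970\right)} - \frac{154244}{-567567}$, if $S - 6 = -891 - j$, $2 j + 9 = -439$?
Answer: $\frac{541949741327077872997294844}{1994196134636536132148141295} \approx 0.27176$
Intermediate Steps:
$j = -224$ ($j = - \frac{9}{2} + \frac{1}{2} \left(-439\right) = - \frac{9}{2} - \frac{439}{2} = -224$)
$S = -661$ ($S = 6 - 667 = -661$)
$L{\left(l,f \right)} = -667$ ($L{\left(l,f \right)} = -6 - 661 = -667$)
$\frac{L{\left(629,586 \right)}}{\left(\left(\frac{647788}{-608801} + \frac{92878}{-340752}\right) + 1460242\right) \left(-1606009 - 504970\right)} - \frac{154244}{-567567} = - \frac{667}{\left(\left(\frac{647788}{-608801} + \frac{92878}{-340752}\right) + 1460242\right) \left(-1606009 - 504970\right)} - \frac{154244}{-567567} = - \frac{667}{\left(\left(647788 \left(- \frac{1}{608801}\right) + 92878 \left(- \frac{1}{340752}\right)\right) + 1460242\right) \left(-2110979\right)} - - \frac{154244}{567567} = - \frac{667}{\left(\left(- \frac{647788}{608801} - \frac{46439}{170376}\right) + 1460242\right) \left(-2110979\right)} + \frac{154244}{567567} = - \frac{667}{\left(- \frac{138639637927}{103725079176} + 1460242\right) \left(-2110979\right)} + \frac{154244}{567567} = - \frac{667}{\frac{151463578426482665}{103725079176} \left(-2110979\right)} + \frac{154244}{567567} = - \frac{667}{- \frac{319736433323157949679035}{103725079176}} + \frac{154244}{567567} = \left(-667\right) \left(- \frac{103725079176}{319736433323157949679035}\right) + \frac{154244}{567567} = \frac{69184627810392}{319736433323157949679035} + \frac{154244}{567567} = \frac{541949741327077872997294844}{1994196134636536132148141295}$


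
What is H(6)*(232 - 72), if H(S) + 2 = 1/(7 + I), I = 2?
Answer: -2720/9 ≈ -302.22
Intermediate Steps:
H(S) = -17/9 (H(S) = -2 + 1/(7 + 2) = -2 + 1/9 = -17/9)
H(6)*(232 - 72) = -17*(232 - 72)/9 = -17/9*160 = -2720/9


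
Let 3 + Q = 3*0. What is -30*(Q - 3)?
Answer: 180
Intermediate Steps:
Q = -3 (Q = -3 + 3*0 = -3 + 0 = -3)
-30*(Q - 3) = -30*(-3 - 3) = -30*(-6) = 180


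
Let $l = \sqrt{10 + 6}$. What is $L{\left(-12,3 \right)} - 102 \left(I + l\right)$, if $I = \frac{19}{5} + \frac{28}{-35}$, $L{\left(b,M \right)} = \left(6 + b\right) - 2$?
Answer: $-722$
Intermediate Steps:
$L{\left(b,M \right)} = 4 + b$
$I = 3$ ($I = 19 \cdot \frac{1}{5} + 28 \left(- \frac{1}{35}\right) = \frac{19}{5} - \frac{4}{5} = 3$)
$l = 4$ ($l = \sqrt{16} = 4$)
$L{\left(-12,3 \right)} - 102 \left(I + l\right) = \left(4 - 12\right) - 102 \left(3 + 4\right) = -8 - 714 = -722$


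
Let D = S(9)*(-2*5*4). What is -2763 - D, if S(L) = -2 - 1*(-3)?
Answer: -2723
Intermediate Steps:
S(L) = 1 (S(L) = -2 + 3 = 1)
D = -40 (D = 1*(-2*5*4) = 1*(-10*4) = 1*(-40) = -40)
-2763 - D = -2763 - 1*(-40) = -2763 + 40 = -2723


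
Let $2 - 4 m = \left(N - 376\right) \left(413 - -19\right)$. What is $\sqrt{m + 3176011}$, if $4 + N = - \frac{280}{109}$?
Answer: $\frac{\sqrt{152900340126}}{218} \approx 1793.7$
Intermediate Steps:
$N = - \frac{716}{109}$ ($N = -4 - \frac{280}{109} = - \frac{716}{109} \approx -6.5688$)
$m = \frac{9007309}{218}$ ($m = \frac{1}{2} - \frac{\left(- \frac{716}{109} - 376\right) \left(413 - -19\right)}{4} = \frac{1}{2} - \frac{\left(- \frac{41700}{109}\right) \left(413 + 19\right)}{4} = \frac{1}{2} - \frac{\left(- \frac{41700}{109}\right) 432}{4} = \frac{1}{2} - - \frac{4503600}{109} = \frac{1}{2} + \frac{4503600}{109} = \frac{9007309}{218} \approx 41318.0$)
$\sqrt{m + 3176011} = \sqrt{\frac{9007309}{218} + 3176011} = \sqrt{\frac{701377707}{218}} = \frac{\sqrt{152900340126}}{218}$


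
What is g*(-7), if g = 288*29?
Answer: -58464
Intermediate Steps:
g = 8352
g*(-7) = 8352*(-7) = -58464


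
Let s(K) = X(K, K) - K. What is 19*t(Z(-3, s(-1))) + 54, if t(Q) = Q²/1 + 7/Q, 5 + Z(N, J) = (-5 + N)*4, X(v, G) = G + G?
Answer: 964272/37 ≈ 26061.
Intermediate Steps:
X(v, G) = 2*G
s(K) = K (s(K) = 2*K - K = K)
Z(N, J) = -25 + 4*N (Z(N, J) = -5 + (-5 + N)*4 = -5 + (-20 + 4*N) = -25 + 4*N)
t(Q) = Q² + 7/Q (t(Q) = Q²*1 + 7/Q = Q² + 7/Q)
19*t(Z(-3, s(-1))) + 54 = 19*((7 + (-25 + 4*(-3))³)/(-25 + 4*(-3))) + 54 = 19*((7 + (-25 - 12)³)/(-25 - 12)) + 54 = 19*((7 + (-37)³)/(-37)) + 54 = 19*(-(7 - 50653)/37) + 54 = 19*(-1/37*(-50646)) + 54 = 19*(50646/37) + 54 = 962274/37 + 54 = 964272/37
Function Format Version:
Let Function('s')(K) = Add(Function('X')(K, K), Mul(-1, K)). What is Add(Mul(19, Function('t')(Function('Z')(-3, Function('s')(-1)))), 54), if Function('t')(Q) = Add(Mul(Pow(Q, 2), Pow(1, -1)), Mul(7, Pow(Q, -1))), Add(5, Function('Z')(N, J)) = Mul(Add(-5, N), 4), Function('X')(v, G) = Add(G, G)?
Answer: Rational(964272, 37) ≈ 26061.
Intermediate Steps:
Function('X')(v, G) = Mul(2, G)
Function('s')(K) = K (Function('s')(K) = Add(Mul(2, K), Mul(-1, K)) = K)
Function('Z')(N, J) = Add(-25, Mul(4, N)) (Function('Z')(N, J) = Add(-5, Mul(Add(-5, N), 4)) = Add(-5, Add(-20, Mul(4, N))) = Add(-25, Mul(4, N)))
Function('t')(Q) = Add(Pow(Q, 2), Mul(7, Pow(Q, -1))) (Function('t')(Q) = Add(Mul(Pow(Q, 2), 1), Mul(7, Pow(Q, -1))) = Add(Pow(Q, 2), Mul(7, Pow(Q, -1))))
Add(Mul(19, Function('t')(Function('Z')(-3, Function('s')(-1)))), 54) = Add(Mul(19, Mul(Pow(Add(-25, Mul(4, -3)), -1), Add(7, Pow(Add(-25, Mul(4, -3)), 3)))), 54) = Add(Mul(19, Mul(Pow(Add(-25, -12), -1), Add(7, Pow(Add(-25, -12), 3)))), 54) = Add(Mul(19, Mul(Pow(-37, -1), Add(7, Pow(-37, 3)))), 54) = Add(Mul(19, Mul(Rational(-1, 37), Add(7, -50653))), 54) = Add(Mul(19, Mul(Rational(-1, 37), -50646)), 54) = Add(Mul(19, Rational(50646, 37)), 54) = Add(Rational(962274, 37), 54) = Rational(964272, 37)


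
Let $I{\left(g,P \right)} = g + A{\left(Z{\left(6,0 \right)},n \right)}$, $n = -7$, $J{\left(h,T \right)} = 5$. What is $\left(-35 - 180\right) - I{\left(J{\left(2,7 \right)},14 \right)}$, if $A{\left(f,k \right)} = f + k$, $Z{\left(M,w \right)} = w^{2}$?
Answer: $-213$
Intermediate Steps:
$I{\left(g,P \right)} = -7 + g$ ($I{\left(g,P \right)} = g - \left(7 - 0^{2}\right) = g + \left(0 - 7\right) = g - 7 = -7 + g$)
$\left(-35 - 180\right) - I{\left(J{\left(2,7 \right)},14 \right)} = \left(-35 - 180\right) - \left(-7 + 5\right) = \left(-35 - 180\right) - -2 = -215 + 2 = -213$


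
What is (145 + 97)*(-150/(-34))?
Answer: 18150/17 ≈ 1067.6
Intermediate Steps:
(145 + 97)*(-150/(-34)) = 242*(-150*(-1/34)) = 242*(75/17) = 18150/17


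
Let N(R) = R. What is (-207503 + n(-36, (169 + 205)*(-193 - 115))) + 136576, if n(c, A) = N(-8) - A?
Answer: 44257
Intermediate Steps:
n(c, A) = -8 - A
(-207503 + n(-36, (169 + 205)*(-193 - 115))) + 136576 = (-207503 + (-8 - (169 + 205)*(-193 - 115))) + 136576 = (-207503 + (-8 - 374*(-308))) + 136576 = (-207503 + (-8 - 1*(-115192))) + 136576 = (-207503 + (-8 + 115192)) + 136576 = (-207503 + 115184) + 136576 = -92319 + 136576 = 44257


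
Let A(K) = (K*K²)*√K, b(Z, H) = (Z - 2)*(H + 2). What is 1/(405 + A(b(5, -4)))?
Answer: 5/5481 + 8*I*√6/16443 ≈ 0.00091224 + 0.0011917*I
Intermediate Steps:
b(Z, H) = (-2 + Z)*(2 + H)
A(K) = K^(7/2) (A(K) = K³*√K = K^(7/2))
1/(405 + A(b(5, -4))) = 1/(405 + (-4 - 2*(-4) + 2*5 - 4*5)^(7/2)) = 1/(405 + (-4 + 8 + 10 - 20)^(7/2)) = 1/(405 + (-6)^(7/2)) = 1/(405 - 216*I*√6)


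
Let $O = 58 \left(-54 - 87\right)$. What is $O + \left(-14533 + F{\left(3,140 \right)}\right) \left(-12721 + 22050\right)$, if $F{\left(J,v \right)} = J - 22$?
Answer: $-135763786$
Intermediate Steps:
$F{\left(J,v \right)} = -22 + J$ ($F{\left(J,v \right)} = J - 22 = -22 + J$)
$O = -8178$ ($O = 58 \left(-141\right) = -8178$)
$O + \left(-14533 + F{\left(3,140 \right)}\right) \left(-12721 + 22050\right) = -8178 + \left(-14533 + \left(-22 + 3\right)\right) \left(-12721 + 22050\right) = -8178 + \left(-14533 - 19\right) 9329 = -8178 - 135755608 = -135763786$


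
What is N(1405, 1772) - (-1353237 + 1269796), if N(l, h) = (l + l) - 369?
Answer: 85882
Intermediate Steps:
N(l, h) = -369 + 2*l (N(l, h) = 2*l - 369 = -369 + 2*l)
N(1405, 1772) - (-1353237 + 1269796) = (-369 + 2*1405) - (-1353237 + 1269796) = (-369 + 2810) - 1*(-83441) = 2441 + 83441 = 85882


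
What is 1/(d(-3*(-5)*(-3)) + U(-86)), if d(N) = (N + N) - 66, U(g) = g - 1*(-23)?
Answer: -1/219 ≈ -0.0045662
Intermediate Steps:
U(g) = 23 + g (U(g) = g + 23 = 23 + g)
d(N) = -66 + 2*N (d(N) = 2*N - 66 = -66 + 2*N)
1/(d(-3*(-5)*(-3)) + U(-86)) = 1/((-66 + 2*(-3*(-5)*(-3))) + (23 - 86)) = 1/((-66 + 2*(15*(-3))) - 63) = 1/((-66 + 2*(-45)) - 63) = 1/((-66 - 90) - 63) = 1/(-156 - 63) = 1/(-219) = -1/219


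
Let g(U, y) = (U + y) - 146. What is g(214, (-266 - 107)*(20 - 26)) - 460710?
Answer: -458404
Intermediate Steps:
g(U, y) = -146 + U + y
g(214, (-266 - 107)*(20 - 26)) - 460710 = (-146 + 214 + (-266 - 107)*(20 - 26)) - 460710 = (-146 + 214 - 373*(-6)) - 460710 = (-146 + 214 + 2238) - 460710 = 2306 - 460710 = -458404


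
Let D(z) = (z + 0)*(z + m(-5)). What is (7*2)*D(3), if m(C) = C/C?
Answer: 168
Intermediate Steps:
m(C) = 1
D(z) = z*(1 + z) (D(z) = (z + 0)*(z + 1) = z*(1 + z))
(7*2)*D(3) = (7*2)*(3*(1 + 3)) = 14*(3*4) = 14*12 = 168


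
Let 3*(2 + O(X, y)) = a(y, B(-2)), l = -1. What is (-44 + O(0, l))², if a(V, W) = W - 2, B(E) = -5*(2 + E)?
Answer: 19600/9 ≈ 2177.8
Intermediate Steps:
B(E) = -10 - 5*E
a(V, W) = -2 + W
O(X, y) = -8/3 (O(X, y) = -2 + (-2 + (-10 - 5*(-2)))/3 = -2 + (-2 + (-10 + 10))/3 = -2 + (-2 + 0)/3 = -2 + (⅓)*(-2) = -2 - ⅔ = -8/3)
(-44 + O(0, l))² = (-44 - 8/3)² = (-140/3)² = 19600/9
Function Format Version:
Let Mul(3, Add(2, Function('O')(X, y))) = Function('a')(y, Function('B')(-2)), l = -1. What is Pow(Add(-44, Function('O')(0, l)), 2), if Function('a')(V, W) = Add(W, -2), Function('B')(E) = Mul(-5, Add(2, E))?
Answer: Rational(19600, 9) ≈ 2177.8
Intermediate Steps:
Function('B')(E) = Add(-10, Mul(-5, E))
Function('a')(V, W) = Add(-2, W)
Function('O')(X, y) = Rational(-8, 3) (Function('O')(X, y) = Add(-2, Mul(Rational(1, 3), Add(-2, Add(-10, Mul(-5, -2))))) = Add(-2, Mul(Rational(1, 3), Add(-2, Add(-10, 10)))) = Add(-2, Mul(Rational(1, 3), Add(-2, 0))) = Add(-2, Mul(Rational(1, 3), -2)) = Add(-2, Rational(-2, 3)) = Rational(-8, 3))
Pow(Add(-44, Function('O')(0, l)), 2) = Pow(Add(-44, Rational(-8, 3)), 2) = Pow(Rational(-140, 3), 2) = Rational(19600, 9)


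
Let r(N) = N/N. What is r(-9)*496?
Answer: 496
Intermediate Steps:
r(N) = 1
r(-9)*496 = 1*496 = 496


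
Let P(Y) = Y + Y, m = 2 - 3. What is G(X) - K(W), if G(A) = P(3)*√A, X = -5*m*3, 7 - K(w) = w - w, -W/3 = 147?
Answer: -7 + 6*√15 ≈ 16.238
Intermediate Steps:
W = -441 (W = -3*147 = -441)
m = -1
K(w) = 7 (K(w) = 7 - (w - w) = 7 - 1*0 = 7 + 0 = 7)
P(Y) = 2*Y
X = 15 (X = -5*(-1)*3 = 5*3 = 15)
G(A) = 6*√A (G(A) = (2*3)*√A = 6*√A)
G(X) - K(W) = 6*√15 - 1*7 = 6*√15 - 7 = -7 + 6*√15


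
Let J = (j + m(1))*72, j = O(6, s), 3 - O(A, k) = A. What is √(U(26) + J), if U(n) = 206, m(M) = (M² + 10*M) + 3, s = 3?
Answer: √998 ≈ 31.591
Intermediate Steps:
O(A, k) = 3 - A
j = -3 (j = 3 - 1*6 = 3 - 6 = -3)
m(M) = 3 + M² + 10*M
J = 792 (J = (-3 + (3 + 1² + 10*1))*72 = (-3 + (3 + 1 + 10))*72 = (-3 + 14)*72 = 11*72 = 792)
√(U(26) + J) = √(206 + 792) = √998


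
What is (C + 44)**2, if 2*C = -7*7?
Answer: 1521/4 ≈ 380.25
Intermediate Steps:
C = -49/2 (C = (-7*7)/2 = (1/2)*(-49) = -49/2 ≈ -24.500)
(C + 44)**2 = (-49/2 + 44)**2 = (39/2)**2 = 1521/4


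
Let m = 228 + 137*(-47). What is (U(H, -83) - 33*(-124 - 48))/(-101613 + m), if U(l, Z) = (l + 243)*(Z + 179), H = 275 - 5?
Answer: -597/1172 ≈ -0.50939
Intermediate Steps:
H = 270
U(l, Z) = (179 + Z)*(243 + l) (U(l, Z) = (243 + l)*(179 + Z) = (179 + Z)*(243 + l))
m = -6211 (m = 228 - 6439 = -6211)
(U(H, -83) - 33*(-124 - 48))/(-101613 + m) = ((43497 + 179*270 + 243*(-83) - 83*270) - 33*(-124 - 48))/(-101613 - 6211) = ((43497 + 48330 - 20169 - 22410) - 33*(-172))/(-107824) = (49248 + 5676)*(-1/107824) = 54924*(-1/107824) = -597/1172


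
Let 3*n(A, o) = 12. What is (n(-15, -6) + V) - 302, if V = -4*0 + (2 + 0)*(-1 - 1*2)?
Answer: -304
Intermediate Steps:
n(A, o) = 4 (n(A, o) = (1/3)*12 = 4)
V = -6 (V = 0 + 2*(-1 - 2) = 0 + 2*(-3) = 0 - 6 = -6)
(n(-15, -6) + V) - 302 = (4 - 6) - 302 = -2 - 302 = -304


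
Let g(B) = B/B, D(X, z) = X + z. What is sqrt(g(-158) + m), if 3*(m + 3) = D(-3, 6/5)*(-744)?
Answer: sqrt(11110)/5 ≈ 21.081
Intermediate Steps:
m = 2217/5 (m = -3 + ((-3 + 6/5)*(-744))/3 = -3 + (-9/5*(-744))/3 = -3 + (1/3)*(6696/5) = -3 + 2232/5 = 2217/5 ≈ 443.40)
g(B) = 1
sqrt(g(-158) + m) = sqrt(1 + 2217/5) = sqrt(2222/5) = sqrt(11110)/5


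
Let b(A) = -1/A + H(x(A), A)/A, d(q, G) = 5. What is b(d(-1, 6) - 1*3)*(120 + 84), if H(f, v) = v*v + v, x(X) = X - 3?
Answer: 510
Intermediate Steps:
x(X) = -3 + X
H(f, v) = v + v² (H(f, v) = v² + v = v + v²)
b(A) = 1 + A - 1/A (b(A) = -1/A + (A*(1 + A))/A = -1/A + (1 + A) = 1 + A - 1/A)
b(d(-1, 6) - 1*3)*(120 + 84) = (1 + (5 - 1*3) - 1/(5 - 1*3))*(120 + 84) = (1 + (5 - 3) - 1/(5 - 3))*204 = (1 + 2 - 1/2)*204 = (1 + 2 - 1*½)*204 = (1 + 2 - ½)*204 = (5/2)*204 = 510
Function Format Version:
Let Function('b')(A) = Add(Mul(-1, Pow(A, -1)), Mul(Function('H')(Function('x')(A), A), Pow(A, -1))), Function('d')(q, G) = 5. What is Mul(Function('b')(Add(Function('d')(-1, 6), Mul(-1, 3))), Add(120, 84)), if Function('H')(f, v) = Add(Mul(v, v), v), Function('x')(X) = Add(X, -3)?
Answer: 510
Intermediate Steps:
Function('x')(X) = Add(-3, X)
Function('H')(f, v) = Add(v, Pow(v, 2)) (Function('H')(f, v) = Add(Pow(v, 2), v) = Add(v, Pow(v, 2)))
Function('b')(A) = Add(1, A, Mul(-1, Pow(A, -1))) (Function('b')(A) = Add(Mul(-1, Pow(A, -1)), Mul(Mul(A, Add(1, A)), Pow(A, -1))) = Add(Mul(-1, Pow(A, -1)), Add(1, A)) = Add(1, A, Mul(-1, Pow(A, -1))))
Mul(Function('b')(Add(Function('d')(-1, 6), Mul(-1, 3))), Add(120, 84)) = Mul(Add(1, Add(5, Mul(-1, 3)), Mul(-1, Pow(Add(5, Mul(-1, 3)), -1))), Add(120, 84)) = Mul(Add(1, Add(5, -3), Mul(-1, Pow(Add(5, -3), -1))), 204) = Mul(Add(1, 2, Mul(-1, Pow(2, -1))), 204) = Mul(Add(1, 2, Mul(-1, Rational(1, 2))), 204) = Mul(Add(1, 2, Rational(-1, 2)), 204) = Mul(Rational(5, 2), 204) = 510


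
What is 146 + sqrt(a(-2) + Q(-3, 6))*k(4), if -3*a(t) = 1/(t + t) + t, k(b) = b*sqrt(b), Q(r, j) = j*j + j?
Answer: 146 + 12*sqrt(19) ≈ 198.31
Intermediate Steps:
Q(r, j) = j + j**2 (Q(r, j) = j**2 + j = j + j**2)
k(b) = b**(3/2)
a(t) = -t/3 - 1/(6*t) (a(t) = -(1/(t + t) + t)/3 = -(1/(2*t) + t)/3 = -(t + 1/(2*t))/3 = -t/3 - 1/(6*t))
146 + sqrt(a(-2) + Q(-3, 6))*k(4) = 146 + sqrt((-1/3*(-2) - 1/6/(-2)) + 6*(1 + 6))*4**(3/2) = 146 + sqrt((2/3 - 1/6*(-1/2)) + 6*7)*8 = 146 + sqrt((2/3 + 1/12) + 42)*8 = 146 + sqrt(3/4 + 42)*8 = 146 + sqrt(171/4)*8 = 146 + (3*sqrt(19)/2)*8 = 146 + 12*sqrt(19)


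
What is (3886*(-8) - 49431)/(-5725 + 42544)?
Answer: -80519/36819 ≈ -2.1869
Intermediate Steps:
(3886*(-8) - 49431)/(-5725 + 42544) = (-31088 - 49431)/36819 = -80519*1/36819 = -80519/36819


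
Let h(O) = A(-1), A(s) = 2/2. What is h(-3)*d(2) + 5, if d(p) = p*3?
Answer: 11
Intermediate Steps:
A(s) = 1 (A(s) = 2*(½) = 1)
d(p) = 3*p
h(O) = 1
h(-3)*d(2) + 5 = 1*(3*2) + 5 = 1*6 + 5 = 6 + 5 = 11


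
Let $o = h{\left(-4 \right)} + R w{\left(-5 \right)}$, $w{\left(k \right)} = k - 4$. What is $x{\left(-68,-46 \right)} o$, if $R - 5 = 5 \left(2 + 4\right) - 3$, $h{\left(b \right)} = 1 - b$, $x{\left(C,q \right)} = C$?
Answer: $19244$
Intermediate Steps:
$w{\left(k \right)} = -4 + k$ ($w{\left(k \right)} = k - 4 = -4 + k$)
$R = 32$ ($R = 5 - \left(3 - 5 \left(2 + 4\right)\right) = 5 + \left(5 \cdot 6 - 3\right) = 5 + \left(30 - 3\right) = 5 + 27 = 32$)
$o = -283$ ($o = \left(1 - -4\right) + 32 \left(-4 - 5\right) = \left(1 + 4\right) + 32 \left(-9\right) = 5 - 288 = -283$)
$x{\left(-68,-46 \right)} o = \left(-68\right) \left(-283\right) = 19244$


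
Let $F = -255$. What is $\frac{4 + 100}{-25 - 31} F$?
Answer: $\frac{3315}{7} \approx 473.57$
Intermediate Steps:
$\frac{4 + 100}{-25 - 31} F = \frac{4 + 100}{-25 - 31} \left(-255\right) = \frac{104}{-56} \left(-255\right) = 104 \left(- \frac{1}{56}\right) \left(-255\right) = \left(- \frac{13}{7}\right) \left(-255\right) = \frac{3315}{7}$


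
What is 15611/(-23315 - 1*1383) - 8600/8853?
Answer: -1504751/938418 ≈ -1.6035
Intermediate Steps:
15611/(-23315 - 1*1383) - 8600/8853 = 15611/(-23315 - 1383) - 8600*1/8853 = 15611/(-24698) - 8600/8853 = 15611*(-1/24698) - 8600/8853 = -67/106 - 8600/8853 = -1504751/938418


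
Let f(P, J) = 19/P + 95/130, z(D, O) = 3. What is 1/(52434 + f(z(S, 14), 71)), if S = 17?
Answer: 78/4090403 ≈ 1.9069e-5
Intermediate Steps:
f(P, J) = 19/26 + 19/P (f(P, J) = 19/P + 95*(1/130) = 19/P + 19/26 = 19/26 + 19/P)
1/(52434 + f(z(S, 14), 71)) = 1/(52434 + (19/26 + 19/3)) = 1/(52434 + 551/78) = 1/(4090403/78) = 78/4090403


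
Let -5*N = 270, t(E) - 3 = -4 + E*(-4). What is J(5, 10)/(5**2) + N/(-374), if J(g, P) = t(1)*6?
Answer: -987/935 ≈ -1.0556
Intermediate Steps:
t(E) = -1 - 4*E (t(E) = 3 + (-4 + E*(-4)) = 3 + (-4 - 4*E) = -1 - 4*E)
N = -54 (N = -1/5*270 = -54)
J(g, P) = -30 (J(g, P) = (-1 - 4*1)*6 = (-1 - 4)*6 = -5*6 = -30)
J(5, 10)/(5**2) + N/(-374) = -30/(5**2) - 54/(-374) = -30/25 - 54*(-1/374) = -30*1/25 + 27/187 = -6/5 + 27/187 = -987/935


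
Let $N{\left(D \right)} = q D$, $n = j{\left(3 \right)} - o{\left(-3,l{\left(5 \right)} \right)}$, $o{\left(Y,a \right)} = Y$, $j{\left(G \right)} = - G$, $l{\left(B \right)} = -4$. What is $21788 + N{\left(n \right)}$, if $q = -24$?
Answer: $21788$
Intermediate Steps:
$n = 0$ ($n = \left(-1\right) 3 - -3 = -3 + 3 = 0$)
$N{\left(D \right)} = - 24 D$
$21788 + N{\left(n \right)} = 21788 - 0 = 21788 + 0 = 21788$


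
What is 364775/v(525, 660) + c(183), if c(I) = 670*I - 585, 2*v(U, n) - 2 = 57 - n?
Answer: 72607475/601 ≈ 1.2081e+5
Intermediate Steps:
v(U, n) = 59/2 - n/2 (v(U, n) = 1 + (57 - n)/2 = 1 + (57/2 - n/2) = 59/2 - n/2)
c(I) = -585 + 670*I
364775/v(525, 660) + c(183) = 364775/(59/2 - ½*660) + (-585 + 670*183) = 364775/(59/2 - 330) + (-585 + 122610) = 364775/(-601/2) + 122025 = 364775*(-2/601) + 122025 = -729550/601 + 122025 = 72607475/601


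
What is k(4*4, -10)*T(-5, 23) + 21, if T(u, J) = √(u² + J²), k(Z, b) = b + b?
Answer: 21 - 20*√554 ≈ -449.74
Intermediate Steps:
k(Z, b) = 2*b
T(u, J) = √(J² + u²)
k(4*4, -10)*T(-5, 23) + 21 = (2*(-10))*√(23² + (-5)²) + 21 = -20*√(529 + 25) + 21 = -20*√554 + 21 = 21 - 20*√554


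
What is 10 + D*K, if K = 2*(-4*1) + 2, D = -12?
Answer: 82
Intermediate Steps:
K = -6 (K = 2*(-4) + 2 = -8 + 2 = -6)
10 + D*K = 10 - 12*(-6) = 10 + 72 = 82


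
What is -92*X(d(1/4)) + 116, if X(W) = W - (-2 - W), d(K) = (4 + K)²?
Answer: -6783/2 ≈ -3391.5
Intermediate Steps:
X(W) = 2 + 2*W (X(W) = W + (2 + W) = 2 + 2*W)
-92*X(d(1/4)) + 116 = -92*(2 + 2*(4 + 1/4)²) + 116 = -92*(2 + 2*(4 + ¼)²) + 116 = -92*(2 + 2*(17/4)²) + 116 = -92*(2 + 2*(289/16)) + 116 = -92*(2 + 289/8) + 116 = -92*305/8 + 116 = -7015/2 + 116 = -6783/2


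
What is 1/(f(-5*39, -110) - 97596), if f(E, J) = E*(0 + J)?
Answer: -1/76146 ≈ -1.3133e-5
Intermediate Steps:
f(E, J) = E*J
1/(f(-5*39, -110) - 97596) = 1/(-5*39*(-110) - 97596) = 1/(-195*(-110) - 97596) = 1/(21450 - 97596) = 1/(-76146) = -1/76146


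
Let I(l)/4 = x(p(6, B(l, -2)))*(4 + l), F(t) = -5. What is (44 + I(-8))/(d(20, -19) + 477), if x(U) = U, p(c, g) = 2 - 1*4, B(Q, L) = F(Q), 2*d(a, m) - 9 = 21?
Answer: 19/123 ≈ 0.15447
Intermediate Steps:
d(a, m) = 15 (d(a, m) = 9/2 + (½)*21 = 9/2 + 21/2 = 15)
B(Q, L) = -5
p(c, g) = -2 (p(c, g) = 2 - 4 = -2)
I(l) = -32 - 8*l (I(l) = 4*(-2*(4 + l)) = 4*(-8 - 2*l) = -32 - 8*l)
(44 + I(-8))/(d(20, -19) + 477) = (44 + (-32 - 8*(-8)))/(15 + 477) = (44 + (-32 + 64))/492 = (44 + 32)*(1/492) = 76*(1/492) = 19/123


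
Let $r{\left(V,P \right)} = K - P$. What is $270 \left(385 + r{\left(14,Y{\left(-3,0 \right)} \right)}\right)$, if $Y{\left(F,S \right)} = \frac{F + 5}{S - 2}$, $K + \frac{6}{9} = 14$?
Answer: $107820$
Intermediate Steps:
$K = \frac{40}{3}$ ($K = - \frac{2}{3} + 14 = \frac{40}{3} \approx 13.333$)
$Y{\left(F,S \right)} = \frac{5 + F}{-2 + S}$
$r{\left(V,P \right)} = \frac{40}{3} - P$
$270 \left(385 + r{\left(14,Y{\left(-3,0 \right)} \right)}\right) = 270 \left(385 + \left(\frac{40}{3} - \frac{5 - 3}{-2 + 0}\right)\right) = 270 \left(385 + \left(\frac{40}{3} - \frac{1}{-2} \cdot 2\right)\right) = 270 \left(385 + \left(\frac{40}{3} - \left(- \frac{1}{2}\right) 2\right)\right) = 270 \left(385 + \left(\frac{40}{3} - -1\right)\right) = 270 \left(385 + \left(\frac{40}{3} + 1\right)\right) = 270 \left(385 + \frac{43}{3}\right) = 270 \cdot \frac{1198}{3} = 107820$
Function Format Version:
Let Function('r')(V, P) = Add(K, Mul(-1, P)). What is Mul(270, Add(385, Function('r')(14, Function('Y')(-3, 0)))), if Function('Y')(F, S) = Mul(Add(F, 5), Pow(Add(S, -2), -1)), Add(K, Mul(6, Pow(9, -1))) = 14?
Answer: 107820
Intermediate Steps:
K = Rational(40, 3) (K = Add(Rational(-2, 3), 14) = Rational(40, 3) ≈ 13.333)
Function('Y')(F, S) = Mul(Pow(Add(-2, S), -1), Add(5, F)) (Function('Y')(F, S) = Mul(Add(5, F), Pow(Add(-2, S), -1)) = Mul(Pow(Add(-2, S), -1), Add(5, F)))
Function('r')(V, P) = Add(Rational(40, 3), Mul(-1, P))
Mul(270, Add(385, Function('r')(14, Function('Y')(-3, 0)))) = Mul(270, Add(385, Add(Rational(40, 3), Mul(-1, Mul(Pow(Add(-2, 0), -1), Add(5, -3)))))) = Mul(270, Add(385, Add(Rational(40, 3), Mul(-1, Mul(Pow(-2, -1), 2))))) = Mul(270, Add(385, Add(Rational(40, 3), Mul(-1, Mul(Rational(-1, 2), 2))))) = Mul(270, Add(385, Add(Rational(40, 3), Mul(-1, -1)))) = Mul(270, Add(385, Add(Rational(40, 3), 1))) = Mul(270, Add(385, Rational(43, 3))) = Mul(270, Rational(1198, 3)) = 107820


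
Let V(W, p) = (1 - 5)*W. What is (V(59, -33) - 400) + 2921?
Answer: 2285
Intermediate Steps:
V(W, p) = -4*W
(V(59, -33) - 400) + 2921 = (-4*59 - 400) + 2921 = (-236 - 400) + 2921 = -636 + 2921 = 2285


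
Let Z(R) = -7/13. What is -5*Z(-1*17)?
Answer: 35/13 ≈ 2.6923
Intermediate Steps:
Z(R) = -7/13 (Z(R) = -7*1/13 = -7/13)
-5*Z(-1*17) = -5*(-7/13) = 35/13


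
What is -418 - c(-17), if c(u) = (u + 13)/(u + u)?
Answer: -7108/17 ≈ -418.12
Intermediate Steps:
c(u) = (13 + u)/(2*u) (c(u) = (13 + u)/((2*u)) = (13 + u)*(1/(2*u)) = (13 + u)/(2*u))
-418 - c(-17) = -418 - (13 - 17)/(2*(-17)) = -418 - (-1)*(-4)/(2*17) = -418 - 1*2/17 = -418 - 2/17 = -7108/17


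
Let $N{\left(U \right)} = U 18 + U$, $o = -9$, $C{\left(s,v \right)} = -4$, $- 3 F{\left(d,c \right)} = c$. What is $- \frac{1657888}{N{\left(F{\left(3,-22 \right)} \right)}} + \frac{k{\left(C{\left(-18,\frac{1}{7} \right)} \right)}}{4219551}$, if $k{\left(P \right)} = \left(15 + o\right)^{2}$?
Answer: $- \frac{1165923827212}{97987351} \approx -11899.0$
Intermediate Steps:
$F{\left(d,c \right)} = - \frac{c}{3}$
$N{\left(U \right)} = 19 U$ ($N{\left(U \right)} = 18 U + U = 19 U$)
$k{\left(P \right)} = 36$ ($k{\left(P \right)} = \left(15 - 9\right)^{2} = 6^{2} = 36$)
$- \frac{1657888}{N{\left(F{\left(3,-22 \right)} \right)}} + \frac{k{\left(C{\left(-18,\frac{1}{7} \right)} \right)}}{4219551} = - \frac{1657888}{19 \left(\left(- \frac{1}{3}\right) \left(-22\right)\right)} + \frac{36}{4219551} = - \frac{1657888}{19 \cdot \frac{22}{3}} + 36 \cdot \frac{1}{4219551} = - \frac{1657888}{\frac{418}{3}} + \frac{4}{468839} = \left(-1657888\right) \frac{3}{418} + \frac{4}{468839} = - \frac{2486832}{209} + \frac{4}{468839} = - \frac{1165923827212}{97987351}$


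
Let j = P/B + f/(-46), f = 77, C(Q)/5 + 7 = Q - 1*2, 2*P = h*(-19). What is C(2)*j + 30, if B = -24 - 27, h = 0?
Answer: 4075/46 ≈ 88.587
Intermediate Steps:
P = 0 (P = (0*(-19))/2 = (1/2)*0 = 0)
B = -51
C(Q) = -45 + 5*Q (C(Q) = -35 + 5*(Q - 1*2) = -35 + 5*(Q - 2) = -35 + 5*(-2 + Q) = -35 + (-10 + 5*Q) = -45 + 5*Q)
j = -77/46 (j = 0/(-51) + 77/(-46) = 0*(-1/51) + 77*(-1/46) = 0 - 77/46 = -77/46 ≈ -1.6739)
C(2)*j + 30 = (-45 + 5*2)*(-77/46) + 30 = (-45 + 10)*(-77/46) + 30 = -35*(-77/46) + 30 = 2695/46 + 30 = 4075/46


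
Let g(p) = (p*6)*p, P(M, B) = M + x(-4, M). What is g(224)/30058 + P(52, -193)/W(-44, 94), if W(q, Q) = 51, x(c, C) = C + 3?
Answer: 1326433/109497 ≈ 12.114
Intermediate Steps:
x(c, C) = 3 + C
P(M, B) = 3 + 2*M (P(M, B) = M + (3 + M) = 3 + 2*M)
g(p) = 6*p² (g(p) = (6*p)*p = 6*p²)
g(224)/30058 + P(52, -193)/W(-44, 94) = (6*224²)/30058 + (3 + 2*52)/51 = (6*50176)*(1/30058) + (3 + 104)*(1/51) = 301056*(1/30058) + 107*(1/51) = 21504/2147 + 107/51 = 1326433/109497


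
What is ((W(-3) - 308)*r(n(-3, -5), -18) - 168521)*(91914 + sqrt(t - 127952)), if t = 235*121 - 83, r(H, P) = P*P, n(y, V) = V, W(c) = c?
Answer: -24751061490 - 5385700*I*sqrt(249) ≈ -2.4751e+10 - 8.4985e+7*I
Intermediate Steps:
r(H, P) = P**2
t = 28352 (t = 28435 - 83 = 28352)
((W(-3) - 308)*r(n(-3, -5), -18) - 168521)*(91914 + sqrt(t - 127952)) = ((-3 - 308)*(-18)**2 - 168521)*(91914 + sqrt(28352 - 127952)) = (-311*324 - 168521)*(91914 + sqrt(-99600)) = (-100764 - 168521)*(91914 + 20*I*sqrt(249)) = -269285*(91914 + 20*I*sqrt(249)) = -24751061490 - 5385700*I*sqrt(249)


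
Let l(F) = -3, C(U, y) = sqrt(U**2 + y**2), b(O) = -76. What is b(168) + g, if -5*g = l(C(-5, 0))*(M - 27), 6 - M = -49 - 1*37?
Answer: -37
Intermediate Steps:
M = 92 (M = 6 - (-49 - 1*37) = 6 - (-49 - 37) = 6 - 1*(-86) = 6 + 86 = 92)
g = 39 (g = -(-3)*(92 - 27)/5 = -(-3)*65/5 = -1/5*(-195) = 39)
b(168) + g = -76 + 39 = -37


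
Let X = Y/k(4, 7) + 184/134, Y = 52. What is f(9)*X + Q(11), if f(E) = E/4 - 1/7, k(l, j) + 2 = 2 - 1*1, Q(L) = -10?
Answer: -54722/469 ≈ -116.68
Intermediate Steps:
k(l, j) = -1 (k(l, j) = -2 + (2 - 1*1) = -2 + (2 - 1) = -2 + 1 = -1)
f(E) = -1/7 + E/4 (f(E) = E*(1/4) - 1*1/7 = E/4 - 1/7 = -1/7 + E/4)
X = -3392/67 (X = 52/(-1) + 184/134 = 52*(-1) + 184*(1/134) = -52 + 92/67 = -3392/67 ≈ -50.627)
f(9)*X + Q(11) = (-1/7 + (1/4)*9)*(-3392/67) - 10 = (-1/7 + 9/4)*(-3392/67) - 10 = (59/28)*(-3392/67) - 10 = -50032/469 - 10 = -54722/469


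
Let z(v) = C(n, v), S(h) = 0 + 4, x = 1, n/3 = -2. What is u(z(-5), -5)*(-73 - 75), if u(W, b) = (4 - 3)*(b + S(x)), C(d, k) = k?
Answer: 148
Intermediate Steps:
n = -6 (n = 3*(-2) = -6)
S(h) = 4
z(v) = v
u(W, b) = 4 + b (u(W, b) = (4 - 3)*(b + 4) = 1*(4 + b) = 4 + b)
u(z(-5), -5)*(-73 - 75) = (4 - 5)*(-73 - 75) = -1*(-148) = 148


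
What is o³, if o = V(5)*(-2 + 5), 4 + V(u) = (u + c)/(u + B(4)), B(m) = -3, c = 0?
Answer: -729/8 ≈ -91.125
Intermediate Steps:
V(u) = -4 + u/(-3 + u) (V(u) = -4 + (u + 0)/(u - 3) = -4 + u/(-3 + u))
o = -9/2 (o = (3*(4 - 1*5)/(-3 + 5))*(-2 + 5) = (3*(4 - 5)/2)*3 = (3*(½)*(-1))*3 = -3/2*3 = -9/2 ≈ -4.5000)
o³ = (-9/2)³ = -729/8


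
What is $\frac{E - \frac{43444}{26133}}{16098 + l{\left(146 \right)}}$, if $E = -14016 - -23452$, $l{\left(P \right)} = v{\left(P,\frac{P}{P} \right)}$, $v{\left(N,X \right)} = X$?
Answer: $\frac{246547544}{420715167} \approx 0.58602$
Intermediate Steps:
$l{\left(P \right)} = 1$ ($l{\left(P \right)} = \frac{P}{P} = 1$)
$E = 9436$ ($E = -14016 + 23452 = 9436$)
$\frac{E - \frac{43444}{26133}}{16098 + l{\left(146 \right)}} = \frac{9436 - \frac{43444}{26133}}{16098 + 1} = \frac{9436 - \frac{43444}{26133}}{16099} = \left(9436 - \frac{43444}{26133}\right) \frac{1}{16099} = \frac{246547544}{26133} \cdot \frac{1}{16099} = \frac{246547544}{420715167}$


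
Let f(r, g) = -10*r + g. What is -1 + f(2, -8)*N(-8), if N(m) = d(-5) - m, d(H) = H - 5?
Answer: 55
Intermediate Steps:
d(H) = -5 + H
f(r, g) = g - 10*r
N(m) = -10 - m (N(m) = (-5 - 5) - m = -10 - m)
-1 + f(2, -8)*N(-8) = -1 + (-8 - 10*2)*(-10 - 1*(-8)) = -1 + (-8 - 20)*(-10 + 8) = -1 - 28*(-2) = -1 + 56 = 55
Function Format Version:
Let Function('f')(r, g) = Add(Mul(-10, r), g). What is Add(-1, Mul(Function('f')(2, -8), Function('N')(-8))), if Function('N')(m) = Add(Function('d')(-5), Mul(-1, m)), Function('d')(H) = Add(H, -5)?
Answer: 55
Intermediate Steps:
Function('d')(H) = Add(-5, H)
Function('f')(r, g) = Add(g, Mul(-10, r))
Function('N')(m) = Add(-10, Mul(-1, m)) (Function('N')(m) = Add(Add(-5, -5), Mul(-1, m)) = Add(-10, Mul(-1, m)))
Add(-1, Mul(Function('f')(2, -8), Function('N')(-8))) = Add(-1, Mul(Add(-8, Mul(-10, 2)), Add(-10, Mul(-1, -8)))) = Add(-1, Mul(Add(-8, -20), Add(-10, 8))) = Add(-1, Mul(-28, -2)) = Add(-1, 56) = 55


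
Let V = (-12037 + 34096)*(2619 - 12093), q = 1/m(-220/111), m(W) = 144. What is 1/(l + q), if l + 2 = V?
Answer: -144/30094123391 ≈ -4.7850e-9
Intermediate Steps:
q = 1/144 ≈ 0.0069444
V = -208986966 (V = 22059*(-9474) = -208986966)
l = -208986968 (l = -2 - 208986966 = -208986968)
1/(l + q) = 1/(-208986968 + 1/144) = 1/(-30094123391/144) = -144/30094123391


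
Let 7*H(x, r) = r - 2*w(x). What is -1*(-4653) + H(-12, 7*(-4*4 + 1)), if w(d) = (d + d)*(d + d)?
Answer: 31314/7 ≈ 4473.4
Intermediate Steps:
w(d) = 4*d² (w(d) = (2*d)*(2*d) = 4*d²)
H(x, r) = -8*x²/7 + r/7 (H(x, r) = (r - 8*x²)/7 = -8*x²/7 + r/7)
-1*(-4653) + H(-12, 7*(-4*4 + 1)) = -1*(-4653) + (-8/7*(-12)² + (7*(-4*4 + 1))/7) = 4653 + (-8/7*144 + (7*(-16 + 1))/7) = 4653 + (-1152/7 + (7*(-15))/7) = 4653 + (-1152/7 + (⅐)*(-105)) = 4653 + (-1152/7 - 15) = 4653 - 1257/7 = 31314/7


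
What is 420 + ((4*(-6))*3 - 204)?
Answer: 144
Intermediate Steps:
420 + ((4*(-6))*3 - 204) = 420 + (-24*3 - 204) = 420 + (-72 - 204) = 420 - 276 = 144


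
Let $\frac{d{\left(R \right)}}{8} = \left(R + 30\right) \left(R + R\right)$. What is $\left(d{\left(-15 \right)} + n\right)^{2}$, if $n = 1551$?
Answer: $4198401$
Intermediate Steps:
$d{\left(R \right)} = 16 R \left(30 + R\right)$ ($d{\left(R \right)} = 8 \left(R + 30\right) \left(R + R\right) = 8 \left(30 + R\right) 2 R = 8 \cdot 2 R \left(30 + R\right) = 16 R \left(30 + R\right)$)
$\left(d{\left(-15 \right)} + n\right)^{2} = \left(16 \left(-15\right) \left(30 - 15\right) + 1551\right)^{2} = \left(16 \left(-15\right) 15 + 1551\right)^{2} = \left(-3600 + 1551\right)^{2} = \left(-2049\right)^{2} = 4198401$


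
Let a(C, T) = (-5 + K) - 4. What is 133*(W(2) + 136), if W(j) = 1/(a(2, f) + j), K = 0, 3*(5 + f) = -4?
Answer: 18069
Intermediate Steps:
f = -19/3 (f = -5 + (⅓)*(-4) = -5 - 4/3 = -19/3 ≈ -6.3333)
a(C, T) = -9 (a(C, T) = (-5 + 0) - 4 = -5 - 4 = -9)
W(j) = 1/(-9 + j)
133*(W(2) + 136) = 133*(1/(-9 + 2) + 136) = 133*(1/(-7) + 136) = 133*(-⅐ + 136) = 133*(951/7) = 18069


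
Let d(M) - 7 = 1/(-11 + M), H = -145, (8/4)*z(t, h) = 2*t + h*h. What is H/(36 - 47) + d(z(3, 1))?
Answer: 3308/165 ≈ 20.048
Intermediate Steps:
z(t, h) = t + h²/2 (z(t, h) = (2*t + h*h)/2 = (2*t + h²)/2 = (h² + 2*t)/2 = t + h²/2)
d(M) = 7 + 1/(-11 + M)
H/(36 - 47) + d(z(3, 1)) = -145/(36 - 47) + (-76 + 7*(3 + (½)*1²))/(-11 + (3 + (½)*1²)) = -145/(-11) + (-76 + 7*(3 + (½)*1))/(-11 + (3 + (½)*1)) = -1/11*(-145) + (-76 + 7*(3 + ½))/(-11 + (3 + ½)) = 145/11 + (-76 + 7*(7/2))/(-11 + 7/2) = 145/11 + (-76 + 49/2)/(-15/2) = 145/11 - 2/15*(-103/2) = 145/11 + 103/15 = 3308/165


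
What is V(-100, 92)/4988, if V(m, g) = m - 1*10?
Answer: -55/2494 ≈ -0.022053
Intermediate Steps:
V(m, g) = -10 + m (V(m, g) = m - 10 = -10 + m)
V(-100, 92)/4988 = (-10 - 100)/4988 = -110*1/4988 = -55/2494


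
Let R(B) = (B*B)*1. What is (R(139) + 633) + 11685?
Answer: 31639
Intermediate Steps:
R(B) = B² (R(B) = B²*1 = B²)
(R(139) + 633) + 11685 = (139² + 633) + 11685 = (19321 + 633) + 11685 = 19954 + 11685 = 31639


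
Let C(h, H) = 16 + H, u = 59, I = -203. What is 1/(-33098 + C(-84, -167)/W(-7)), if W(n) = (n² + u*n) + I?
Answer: -567/18766415 ≈ -3.0214e-5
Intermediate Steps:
W(n) = -203 + n² + 59*n (W(n) = (n² + 59*n) - 203 = -203 + n² + 59*n)
1/(-33098 + C(-84, -167)/W(-7)) = 1/(-33098 + (16 - 167)/(-203 + (-7)² + 59*(-7))) = 1/(-33098 - 151/(-203 + 49 - 413)) = 1/(-33098 - 151/(-567)) = 1/(-33098 - 151*(-1/567)) = 1/(-33098 + 151/567) = 1/(-18766415/567) = -567/18766415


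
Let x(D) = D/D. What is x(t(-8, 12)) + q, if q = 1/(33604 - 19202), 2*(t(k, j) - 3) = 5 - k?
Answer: 14403/14402 ≈ 1.0001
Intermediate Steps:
t(k, j) = 11/2 - k/2 (t(k, j) = 3 + (5 - k)/2 = 3 + (5/2 - k/2) = 11/2 - k/2)
x(D) = 1
q = 1/14402 ≈ 6.9435e-5
x(t(-8, 12)) + q = 1 + 1/14402 = 14403/14402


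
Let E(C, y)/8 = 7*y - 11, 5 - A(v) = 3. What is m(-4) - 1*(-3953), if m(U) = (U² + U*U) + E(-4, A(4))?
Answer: 4009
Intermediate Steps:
A(v) = 2 (A(v) = 5 - 1*3 = 5 - 3 = 2)
E(C, y) = -88 + 56*y (E(C, y) = 8*(7*y - 11) = 8*(-11 + 7*y) = -88 + 56*y)
m(U) = 24 + 2*U² (m(U) = (U² + U*U) + (-88 + 56*2) = (U² + U²) + (-88 + 112) = 2*U² + 24 = 24 + 2*U²)
m(-4) - 1*(-3953) = (24 + 2*(-4)²) - 1*(-3953) = (24 + 2*16) + 3953 = (24 + 32) + 3953 = 56 + 3953 = 4009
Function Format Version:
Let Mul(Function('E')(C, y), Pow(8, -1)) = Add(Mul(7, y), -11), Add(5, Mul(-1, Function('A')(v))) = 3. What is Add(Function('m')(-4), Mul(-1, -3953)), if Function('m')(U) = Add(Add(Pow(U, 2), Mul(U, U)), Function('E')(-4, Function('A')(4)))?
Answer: 4009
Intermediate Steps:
Function('A')(v) = 2 (Function('A')(v) = Add(5, Mul(-1, 3)) = Add(5, -3) = 2)
Function('E')(C, y) = Add(-88, Mul(56, y)) (Function('E')(C, y) = Mul(8, Add(Mul(7, y), -11)) = Mul(8, Add(-11, Mul(7, y))) = Add(-88, Mul(56, y)))
Function('m')(U) = Add(24, Mul(2, Pow(U, 2))) (Function('m')(U) = Add(Add(Pow(U, 2), Mul(U, U)), Add(-88, Mul(56, 2))) = Add(Add(Pow(U, 2), Pow(U, 2)), Add(-88, 112)) = Add(Mul(2, Pow(U, 2)), 24) = Add(24, Mul(2, Pow(U, 2))))
Add(Function('m')(-4), Mul(-1, -3953)) = Add(Add(24, Mul(2, Pow(-4, 2))), Mul(-1, -3953)) = Add(Add(24, Mul(2, 16)), 3953) = Add(Add(24, 32), 3953) = Add(56, 3953) = 4009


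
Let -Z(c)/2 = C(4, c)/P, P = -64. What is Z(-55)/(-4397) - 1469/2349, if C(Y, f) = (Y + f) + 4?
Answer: -206583773/330513696 ≈ -0.62504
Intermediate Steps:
C(Y, f) = 4 + Y + f
Z(c) = ¼ + c/32 (Z(c) = -2*(4 + 4 + c)/(-64) = -2*(8 + c)*(-1)/64 = -2*(-⅛ - c/64) = ¼ + c/32)
Z(-55)/(-4397) - 1469/2349 = (¼ + (1/32)*(-55))/(-4397) - 1469/2349 = (¼ - 55/32)*(-1/4397) - 1469*1/2349 = -47/32*(-1/4397) - 1469/2349 = 47/140704 - 1469/2349 = -206583773/330513696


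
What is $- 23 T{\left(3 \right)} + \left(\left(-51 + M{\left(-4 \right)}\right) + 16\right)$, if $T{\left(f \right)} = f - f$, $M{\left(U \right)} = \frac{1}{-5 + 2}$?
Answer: $- \frac{106}{3} \approx -35.333$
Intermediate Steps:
$M{\left(U \right)} = - \frac{1}{3}$ ($M{\left(U \right)} = \frac{1}{-3} = - \frac{1}{3}$)
$T{\left(f \right)} = 0$
$- 23 T{\left(3 \right)} + \left(\left(-51 + M{\left(-4 \right)}\right) + 16\right) = \left(-23\right) 0 + \left(\left(-51 - \frac{1}{3}\right) + 16\right) = 0 + \left(- \frac{154}{3} + 16\right) = 0 - \frac{106}{3} = - \frac{106}{3}$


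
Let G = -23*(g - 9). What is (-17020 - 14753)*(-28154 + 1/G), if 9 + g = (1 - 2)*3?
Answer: 20574350453/23 ≈ 8.9454e+8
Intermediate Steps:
g = -12 (g = -9 + (1 - 2)*3 = -9 - 1*3 = -9 - 3 = -12)
G = 483 (G = -23*(-12 - 9) = -23*(-21) = 483)
(-17020 - 14753)*(-28154 + 1/G) = (-17020 - 14753)*(-28154 + 1/483) = -31773*(-28154 + 1/483) = -31773*(-13598381/483) = 20574350453/23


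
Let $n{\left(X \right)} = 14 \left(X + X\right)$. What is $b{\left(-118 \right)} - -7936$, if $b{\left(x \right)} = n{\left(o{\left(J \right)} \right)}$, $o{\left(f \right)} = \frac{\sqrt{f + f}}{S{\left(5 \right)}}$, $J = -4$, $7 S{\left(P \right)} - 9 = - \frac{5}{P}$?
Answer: $7936 + 49 i \sqrt{2} \approx 7936.0 + 69.297 i$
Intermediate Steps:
$S{\left(P \right)} = \frac{9}{7} - \frac{5}{7 P}$ ($S{\left(P \right)} = \frac{9}{7} + \frac{\left(-5\right) \frac{1}{P}}{7} = \frac{9}{7} - \frac{5}{7 P}$)
$o{\left(f \right)} = \frac{7 \sqrt{2} \sqrt{f}}{8}$ ($o{\left(f \right)} = \frac{\sqrt{f + f}}{\frac{1}{7} \cdot \frac{1}{5} \left(-5 + 9 \cdot 5\right)} = \frac{\sqrt{2 f}}{\frac{1}{7} \cdot \frac{1}{5} \left(-5 + 45\right)} = \frac{\sqrt{2} \sqrt{f}}{\frac{1}{7} \cdot \frac{1}{5} \cdot 40} = \frac{\sqrt{2} \sqrt{f}}{\frac{8}{7}} = \sqrt{2} \sqrt{f} \frac{7}{8} = \frac{7 \sqrt{2} \sqrt{f}}{8}$)
$n{\left(X \right)} = 28 X$ ($n{\left(X \right)} = 14 \cdot 2 X = 28 X$)
$b{\left(x \right)} = 49 i \sqrt{2}$ ($b{\left(x \right)} = 28 \frac{7 \sqrt{2} \sqrt{-4}}{8} = 28 \frac{7 \sqrt{2} \cdot 2 i}{8} = 28 \frac{7 i \sqrt{2}}{4} = 49 i \sqrt{2}$)
$b{\left(-118 \right)} - -7936 = 49 i \sqrt{2} - -7936 = 49 i \sqrt{2} + 7936 = 7936 + 49 i \sqrt{2}$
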